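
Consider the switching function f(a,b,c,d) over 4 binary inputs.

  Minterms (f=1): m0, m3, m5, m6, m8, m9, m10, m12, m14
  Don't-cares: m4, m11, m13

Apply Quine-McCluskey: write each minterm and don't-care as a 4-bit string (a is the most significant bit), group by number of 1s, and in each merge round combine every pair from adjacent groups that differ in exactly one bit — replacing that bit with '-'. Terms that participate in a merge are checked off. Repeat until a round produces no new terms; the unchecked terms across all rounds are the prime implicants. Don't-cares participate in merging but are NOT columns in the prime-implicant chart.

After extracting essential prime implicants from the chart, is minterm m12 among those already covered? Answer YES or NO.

YES

Round 0: 0000✓ 0011✓ 0100✓ 0101✓ 0110✓ 1000✓ 1001✓ 1010✓ 1011✓ 1100✓ 1101✓ 1110✓
Round 1: -000✓ -011 -100✓ -101✓ -110✓ 0-00✓ 01-0✓ 010-✓ 1-00✓ 1-01✓ 1-10✓ 10-0✓ 10-1✓ 100-✓ 101-✓ 11-0✓ 110-✓
Round 2: --00 -1-0 -10- 1--0 1-0- 10--
PIs = {--00, -011, -1-0, -10-, 1--0, 1-0-, 10--}
Coverage chart:
  m0: --00 ←essential
  m3: -011 ←essential
  m5: -10- ←essential
  m6: -1-0 ←essential
  m8: --00,1--0,1-0-,10--
  m9: 1-0-,10--
  m10: 1--0,10--
  m12: --00,-1-0,-10-,1--0,1-0-
  m14: -1-0,1--0
Essential: --00, -011, -1-0, -10-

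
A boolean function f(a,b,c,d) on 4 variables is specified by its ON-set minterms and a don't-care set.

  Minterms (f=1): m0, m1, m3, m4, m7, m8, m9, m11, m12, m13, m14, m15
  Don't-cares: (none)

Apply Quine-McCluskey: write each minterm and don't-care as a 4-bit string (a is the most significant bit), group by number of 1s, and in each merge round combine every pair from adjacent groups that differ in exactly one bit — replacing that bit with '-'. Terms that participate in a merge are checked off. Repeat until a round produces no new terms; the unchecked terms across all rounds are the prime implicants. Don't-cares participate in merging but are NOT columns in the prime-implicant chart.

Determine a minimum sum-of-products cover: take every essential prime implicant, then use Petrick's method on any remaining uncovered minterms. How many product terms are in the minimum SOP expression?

4

size-2^0 implicants → 0000(✓)  0001(✓)  0011(✓)  0100(✓)  0111(✓)  1000(✓)  1001(✓)  1011(✓)  1100(✓)  1101(✓)  1110(✓)  1111(✓)
size-2^1 implicants → -000(✓)  -001(✓)  -011(✓)  -100(✓)  -111(✓)  0-00(✓)  0-11(✓)  00-1(✓)  000-(✓)  1-00(✓)  1-01(✓)  1-11(✓)  10-1(✓)  100-(✓)  11-0(✓)  11-1(✓)  110-(✓)  111-(✓)
size-2^2 implicants → --00  --11  -0-1  -00-  1--1  1-0-  11--
Unchecked terms (primes): --00, --11, -0-1, -00-, 1--1, 1-0-, 11--
Minterm coverage:
  m0 ⊆ --00,-00-
  m1 ⊆ -0-1,-00-
  m3 ⊆ --11,-0-1
  m4 ⊆ --00 [E]
  m7 ⊆ --11 [E]
  m8 ⊆ --00,-00-,1-0-
  m9 ⊆ -0-1,-00-,1--1,1-0-
  m11 ⊆ --11,-0-1,1--1
  m12 ⊆ --00,1-0-,11--
  m13 ⊆ 1--1,1-0-,11--
  m14 ⊆ 11-- [E]
  m15 ⊆ --11,1--1,11--
E = {--00, --11, 11--}
Petrick residual → -0-1
Cover = c'd' + cd + b'd + ab  |cover|=4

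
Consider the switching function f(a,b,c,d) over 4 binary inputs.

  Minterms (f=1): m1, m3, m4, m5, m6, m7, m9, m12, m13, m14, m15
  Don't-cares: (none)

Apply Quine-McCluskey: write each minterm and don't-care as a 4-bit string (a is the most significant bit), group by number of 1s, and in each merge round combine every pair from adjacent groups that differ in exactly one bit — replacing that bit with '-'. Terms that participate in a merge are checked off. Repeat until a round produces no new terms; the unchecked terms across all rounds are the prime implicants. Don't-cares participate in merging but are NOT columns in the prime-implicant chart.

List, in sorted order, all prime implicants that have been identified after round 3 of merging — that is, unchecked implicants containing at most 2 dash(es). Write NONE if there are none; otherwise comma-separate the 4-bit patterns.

[col 0] 0001*, 0011*, 0100*, 0101*, 0110*, 0111*, 1001*, 1100*, 1101*, 1110*, 1111*
[col 1] -001*, -100*, -101*, -110*, -111*, 0-01*, 0-11*, 00-1*, 01-0*, 01-1*, 010-*, 011-*, 1-01*, 11-0*, 11-1*, 110-*, 111-*
[col 2] --01, -1-0*, -1-1*, -10-*, -11-*, 0--1, 01--*, 11--*
[col 3] -1--
Prime implicants: --01, -1--, 0--1

--01, 0--1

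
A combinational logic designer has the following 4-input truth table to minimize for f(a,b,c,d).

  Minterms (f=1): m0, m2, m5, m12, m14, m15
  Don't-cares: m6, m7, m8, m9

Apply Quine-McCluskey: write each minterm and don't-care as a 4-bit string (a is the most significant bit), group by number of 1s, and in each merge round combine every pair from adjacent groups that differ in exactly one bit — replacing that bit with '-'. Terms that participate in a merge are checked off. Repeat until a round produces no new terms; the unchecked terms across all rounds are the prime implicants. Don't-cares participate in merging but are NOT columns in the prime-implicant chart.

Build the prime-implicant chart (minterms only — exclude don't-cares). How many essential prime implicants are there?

2

Round 0: 0000✓ 0010✓ 0101✓ 0110✓ 0111✓ 1000✓ 1001✓ 1100✓ 1110✓ 1111✓
Round 1: -000 -110✓ -111✓ 0-10 00-0 01-1 011-✓ 1-00 100- 11-0 111-✓
Round 2: -11-
PIs = {-000, -11-, 0-10, 00-0, 01-1, 1-00, 100-, 11-0}
Coverage chart:
  m0: -000,00-0
  m2: 0-10,00-0
  m5: 01-1 ←essential
  m12: 1-00,11-0
  m14: -11-,11-0
  m15: -11- ←essential
Essential: -11-, 01-1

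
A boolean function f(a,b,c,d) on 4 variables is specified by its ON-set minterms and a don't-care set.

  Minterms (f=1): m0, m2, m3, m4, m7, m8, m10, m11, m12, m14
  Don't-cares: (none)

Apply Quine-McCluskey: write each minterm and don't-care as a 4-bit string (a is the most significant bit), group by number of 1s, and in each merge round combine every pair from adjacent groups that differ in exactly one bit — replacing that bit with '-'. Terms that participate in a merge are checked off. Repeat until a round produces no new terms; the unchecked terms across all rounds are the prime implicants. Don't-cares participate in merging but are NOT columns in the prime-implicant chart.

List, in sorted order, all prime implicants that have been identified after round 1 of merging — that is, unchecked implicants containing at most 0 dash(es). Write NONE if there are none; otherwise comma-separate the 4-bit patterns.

Round 0: 0000✓ 0010✓ 0011✓ 0100✓ 0111✓ 1000✓ 1010✓ 1011✓ 1100✓ 1110✓
Round 1: -000✓ -010✓ -011✓ -100✓ 0-00✓ 0-11 00-0✓ 001-✓ 1-00✓ 1-10✓ 10-0✓ 101-✓ 11-0✓
Round 2: --00 -0-0 -01- 1--0
PIs = {--00, -0-0, -01-, 0-11, 1--0}

NONE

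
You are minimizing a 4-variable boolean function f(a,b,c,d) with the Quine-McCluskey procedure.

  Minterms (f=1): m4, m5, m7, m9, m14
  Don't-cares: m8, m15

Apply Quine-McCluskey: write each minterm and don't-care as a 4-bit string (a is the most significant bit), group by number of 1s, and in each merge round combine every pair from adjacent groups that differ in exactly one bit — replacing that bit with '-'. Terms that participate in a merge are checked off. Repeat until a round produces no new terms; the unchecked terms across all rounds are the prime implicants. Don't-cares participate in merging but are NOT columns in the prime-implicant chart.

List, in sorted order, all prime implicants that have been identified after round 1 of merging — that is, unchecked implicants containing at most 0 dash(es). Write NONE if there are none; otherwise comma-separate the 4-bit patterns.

NONE

size-2^0 implicants → 0100(✓)  0101(✓)  0111(✓)  1000(✓)  1001(✓)  1110(✓)  1111(✓)
size-2^1 implicants → -111  01-1  010-  100-  111-
Unchecked terms (primes): -111, 01-1, 010-, 100-, 111-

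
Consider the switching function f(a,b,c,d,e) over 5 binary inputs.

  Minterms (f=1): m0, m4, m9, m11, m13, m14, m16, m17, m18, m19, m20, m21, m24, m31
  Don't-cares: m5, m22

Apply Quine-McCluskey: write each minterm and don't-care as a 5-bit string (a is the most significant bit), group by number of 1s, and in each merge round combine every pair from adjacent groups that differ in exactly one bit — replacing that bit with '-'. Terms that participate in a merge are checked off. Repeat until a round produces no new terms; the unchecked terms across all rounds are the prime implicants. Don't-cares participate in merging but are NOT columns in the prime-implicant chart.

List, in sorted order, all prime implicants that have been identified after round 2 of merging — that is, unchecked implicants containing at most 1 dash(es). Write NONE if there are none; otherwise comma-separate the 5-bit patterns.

size-2^0 implicants → 00000(✓)  00100(✓)  00101(✓)  01001(✓)  01011(✓)  01101(✓)  01110  10000(✓)  10001(✓)  10010(✓)  10011(✓)  10100(✓)  10101(✓)  10110(✓)  11000(✓)  11111
size-2^1 implicants → -0000(✓)  -0100(✓)  -0101(✓)  0-101  00-00(✓)  0010-(✓)  01-01  010-1  1-000  10-00(✓)  10-01(✓)  10-10(✓)  100-0(✓)  100-1(✓)  1000-(✓)  1001-(✓)  101-0(✓)  1010-(✓)
size-2^2 implicants → -0-00  -010-  10--0  10-0-  100--
Unchecked terms (primes): -0-00, -010-, 0-101, 01-01, 010-1, 01110, 1-000, 10--0, 10-0-, 100--, 11111

0-101, 01-01, 010-1, 01110, 1-000, 11111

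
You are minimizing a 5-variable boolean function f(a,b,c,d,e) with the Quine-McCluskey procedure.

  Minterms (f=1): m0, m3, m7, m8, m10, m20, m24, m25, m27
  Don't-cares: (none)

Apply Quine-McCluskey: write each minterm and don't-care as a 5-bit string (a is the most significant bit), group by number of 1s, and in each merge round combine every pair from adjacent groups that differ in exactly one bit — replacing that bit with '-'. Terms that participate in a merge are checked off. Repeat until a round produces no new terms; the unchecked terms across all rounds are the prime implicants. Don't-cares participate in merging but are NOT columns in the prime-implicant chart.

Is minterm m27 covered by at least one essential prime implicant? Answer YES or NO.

YES

Round 0: 00000✓ 00011✓ 00111✓ 01000✓ 01010✓ 10100 11000✓ 11001✓ 11011✓
Round 1: -1000 0-000 00-11 010-0 110-1 1100-
PIs = {-1000, 0-000, 00-11, 010-0, 10100, 110-1, 1100-}
Coverage chart:
  m0: 0-000 ←essential
  m3: 00-11 ←essential
  m7: 00-11 ←essential
  m8: -1000,0-000,010-0
  m10: 010-0 ←essential
  m20: 10100 ←essential
  m24: -1000,1100-
  m25: 110-1,1100-
  m27: 110-1 ←essential
Essential: 0-000, 00-11, 010-0, 10100, 110-1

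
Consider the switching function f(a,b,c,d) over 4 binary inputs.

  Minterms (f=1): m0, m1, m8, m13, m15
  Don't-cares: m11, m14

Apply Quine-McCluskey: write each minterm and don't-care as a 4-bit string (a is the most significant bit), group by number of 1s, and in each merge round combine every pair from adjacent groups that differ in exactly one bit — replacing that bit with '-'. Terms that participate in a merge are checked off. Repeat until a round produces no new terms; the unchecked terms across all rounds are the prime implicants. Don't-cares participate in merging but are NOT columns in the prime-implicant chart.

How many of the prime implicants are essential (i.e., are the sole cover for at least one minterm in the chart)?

3

[col 0] 0000*, 0001*, 1000*, 1011*, 1101*, 1110*, 1111*
[col 1] -000, 000-, 1-11, 11-1, 111-
Prime implicants: -000, 000-, 1-11, 11-1, 111-
PI chart (minterm → PIs covering it):
  0 | -000,000-
  1 | 000-  (sole → essential)
  8 | -000  (sole → essential)
  13 | 11-1  (sole → essential)
  15 | 1-11,11-1,111-
Essential prime implicants: -000, 000-, 11-1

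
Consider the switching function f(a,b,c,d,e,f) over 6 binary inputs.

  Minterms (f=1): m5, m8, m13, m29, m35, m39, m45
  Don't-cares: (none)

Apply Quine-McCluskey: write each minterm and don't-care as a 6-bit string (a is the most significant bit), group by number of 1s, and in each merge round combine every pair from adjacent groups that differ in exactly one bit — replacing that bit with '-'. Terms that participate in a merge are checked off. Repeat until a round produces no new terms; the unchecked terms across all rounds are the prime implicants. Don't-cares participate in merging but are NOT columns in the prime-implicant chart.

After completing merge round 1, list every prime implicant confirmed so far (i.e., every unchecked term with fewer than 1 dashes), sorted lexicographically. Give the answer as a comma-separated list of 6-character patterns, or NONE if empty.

Round 0: 000101✓ 001000 001101✓ 011101✓ 100011✓ 100111✓ 101101✓
Round 1: -01101 0-1101 00-101 100-11
PIs = {-01101, 0-1101, 00-101, 001000, 100-11}

001000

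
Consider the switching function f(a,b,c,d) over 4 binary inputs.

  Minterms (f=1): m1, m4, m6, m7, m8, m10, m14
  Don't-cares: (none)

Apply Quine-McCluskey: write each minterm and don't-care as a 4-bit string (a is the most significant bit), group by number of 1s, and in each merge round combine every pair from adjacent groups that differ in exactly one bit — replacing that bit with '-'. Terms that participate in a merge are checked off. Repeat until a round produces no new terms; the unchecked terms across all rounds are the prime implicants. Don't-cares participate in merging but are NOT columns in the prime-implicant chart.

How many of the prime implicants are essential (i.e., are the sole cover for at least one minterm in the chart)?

size-2^0 implicants → 0001  0100(✓)  0110(✓)  0111(✓)  1000(✓)  1010(✓)  1110(✓)
size-2^1 implicants → -110  01-0  011-  1-10  10-0
Unchecked terms (primes): -110, 0001, 01-0, 011-, 1-10, 10-0
Minterm coverage:
  m1 ⊆ 0001 [E]
  m4 ⊆ 01-0 [E]
  m6 ⊆ -110,01-0,011-
  m7 ⊆ 011- [E]
  m8 ⊆ 10-0 [E]
  m10 ⊆ 1-10,10-0
  m14 ⊆ -110,1-10
E = {0001, 01-0, 011-, 10-0}

4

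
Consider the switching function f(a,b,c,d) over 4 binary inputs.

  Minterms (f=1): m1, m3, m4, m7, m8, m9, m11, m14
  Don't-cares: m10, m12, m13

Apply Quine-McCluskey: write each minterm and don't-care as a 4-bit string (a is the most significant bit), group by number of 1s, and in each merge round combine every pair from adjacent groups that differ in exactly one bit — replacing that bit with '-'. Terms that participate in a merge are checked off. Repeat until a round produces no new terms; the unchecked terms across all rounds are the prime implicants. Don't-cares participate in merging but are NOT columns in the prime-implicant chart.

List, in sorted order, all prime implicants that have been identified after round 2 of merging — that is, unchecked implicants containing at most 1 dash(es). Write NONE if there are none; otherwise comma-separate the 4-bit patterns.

-100, 0-11

size-2^0 implicants → 0001(✓)  0011(✓)  0100(✓)  0111(✓)  1000(✓)  1001(✓)  1010(✓)  1011(✓)  1100(✓)  1101(✓)  1110(✓)
size-2^1 implicants → -001(✓)  -011(✓)  -100  0-11  00-1(✓)  1-00(✓)  1-01(✓)  1-10(✓)  10-0(✓)  10-1(✓)  100-(✓)  101-(✓)  11-0(✓)  110-(✓)
size-2^2 implicants → -0-1  1--0  1-0-  10--
Unchecked terms (primes): -0-1, -100, 0-11, 1--0, 1-0-, 10--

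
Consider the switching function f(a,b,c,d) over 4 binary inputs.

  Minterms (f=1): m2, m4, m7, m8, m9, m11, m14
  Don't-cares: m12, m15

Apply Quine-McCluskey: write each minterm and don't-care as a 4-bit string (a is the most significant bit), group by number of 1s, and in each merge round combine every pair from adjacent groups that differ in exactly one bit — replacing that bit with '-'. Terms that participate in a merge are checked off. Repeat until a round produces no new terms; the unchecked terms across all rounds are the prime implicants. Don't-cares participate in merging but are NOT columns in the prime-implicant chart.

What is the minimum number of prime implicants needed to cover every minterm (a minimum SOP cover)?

Round 0: 0010 0100✓ 0111✓ 1000✓ 1001✓ 1011✓ 1100✓ 1110✓ 1111✓
Round 1: -100 -111 1-00 1-11 10-1 100- 11-0 111-
PIs = {-100, -111, 0010, 1-00, 1-11, 10-1, 100-, 11-0, 111-}
Coverage chart:
  m2: 0010 ←essential
  m4: -100 ←essential
  m7: -111 ←essential
  m8: 1-00,100-
  m9: 10-1,100-
  m11: 1-11,10-1
  m14: 11-0,111-
Essential: -100, -111, 0010
Petrick residual → 1-00, 10-1, 11-0
Min cover (6 terms): bc'd' + bcd + a'b'cd' + ac'd' + ab'd + abd'

6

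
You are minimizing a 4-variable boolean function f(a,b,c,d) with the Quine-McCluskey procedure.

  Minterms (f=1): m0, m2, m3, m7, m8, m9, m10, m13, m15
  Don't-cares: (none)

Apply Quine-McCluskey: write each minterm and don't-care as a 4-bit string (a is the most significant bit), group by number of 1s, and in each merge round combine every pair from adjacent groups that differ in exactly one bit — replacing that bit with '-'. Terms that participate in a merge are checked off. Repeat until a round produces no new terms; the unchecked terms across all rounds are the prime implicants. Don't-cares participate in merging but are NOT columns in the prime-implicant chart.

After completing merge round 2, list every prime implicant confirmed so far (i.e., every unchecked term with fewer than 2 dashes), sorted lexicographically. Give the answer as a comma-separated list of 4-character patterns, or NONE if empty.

-111, 0-11, 001-, 1-01, 100-, 11-1

Round 0: 0000✓ 0010✓ 0011✓ 0111✓ 1000✓ 1001✓ 1010✓ 1101✓ 1111✓
Round 1: -000✓ -010✓ -111 0-11 00-0✓ 001- 1-01 10-0✓ 100- 11-1
Round 2: -0-0
PIs = {-0-0, -111, 0-11, 001-, 1-01, 100-, 11-1}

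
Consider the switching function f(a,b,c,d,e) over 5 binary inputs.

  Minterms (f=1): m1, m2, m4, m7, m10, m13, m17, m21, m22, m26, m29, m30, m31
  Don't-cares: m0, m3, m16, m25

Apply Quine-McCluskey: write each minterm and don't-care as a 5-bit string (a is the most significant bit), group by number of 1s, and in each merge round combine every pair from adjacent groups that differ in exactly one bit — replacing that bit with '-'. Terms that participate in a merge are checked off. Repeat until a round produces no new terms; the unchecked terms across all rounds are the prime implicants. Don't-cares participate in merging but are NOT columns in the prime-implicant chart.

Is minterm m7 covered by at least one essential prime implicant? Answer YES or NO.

YES

Round 0: 00000✓ 00001✓ 00010✓ 00011✓ 00100✓ 00111✓ 01010✓ 01101✓ 10000✓ 10001✓ 10101✓ 10110✓ 11001✓ 11010✓ 11101✓ 11110✓ 11111✓
Round 1: -0000✓ -0001✓ -1010 -1101 0-010 00-00 00-11 000-0✓ 000-1✓ 0000-✓ 0001-✓ 1-001✓ 1-101✓ 1-110 10-01✓ 1000-✓ 11-01✓ 11-10 111-1 1111-
Round 2: -000- 000-- 1--01
PIs = {-000-, -1010, -1101, 0-010, 00-00, 00-11, 000--, 1--01, 1-110, 11-10, 111-1, 1111-}
Coverage chart:
  m1: -000-,000--
  m2: 0-010,000--
  m4: 00-00 ←essential
  m7: 00-11 ←essential
  m10: -1010,0-010
  m13: -1101 ←essential
  m17: -000-,1--01
  m21: 1--01 ←essential
  m22: 1-110 ←essential
  m26: -1010,11-10
  m29: -1101,1--01,111-1
  m30: 1-110,11-10,1111-
  m31: 111-1,1111-
Essential: -1101, 00-00, 00-11, 1--01, 1-110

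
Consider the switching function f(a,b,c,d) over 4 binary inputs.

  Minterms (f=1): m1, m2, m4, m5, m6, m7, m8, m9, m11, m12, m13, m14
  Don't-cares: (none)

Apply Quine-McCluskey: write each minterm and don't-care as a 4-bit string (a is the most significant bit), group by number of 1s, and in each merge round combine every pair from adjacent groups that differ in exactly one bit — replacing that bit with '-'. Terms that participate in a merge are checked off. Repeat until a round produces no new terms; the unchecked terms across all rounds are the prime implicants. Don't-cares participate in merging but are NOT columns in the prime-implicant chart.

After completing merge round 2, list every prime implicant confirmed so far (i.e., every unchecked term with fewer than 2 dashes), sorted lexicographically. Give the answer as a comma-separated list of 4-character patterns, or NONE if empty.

0-10, 10-1

Round 0: 0001✓ 0010✓ 0100✓ 0101✓ 0110✓ 0111✓ 1000✓ 1001✓ 1011✓ 1100✓ 1101✓ 1110✓
Round 1: -001✓ -100✓ -101✓ -110✓ 0-01✓ 0-10 01-0✓ 01-1✓ 010-✓ 011-✓ 1-00✓ 1-01✓ 10-1 100-✓ 11-0✓ 110-✓
Round 2: --01 -1-0 -10- 01-- 1-0-
PIs = {--01, -1-0, -10-, 0-10, 01--, 1-0-, 10-1}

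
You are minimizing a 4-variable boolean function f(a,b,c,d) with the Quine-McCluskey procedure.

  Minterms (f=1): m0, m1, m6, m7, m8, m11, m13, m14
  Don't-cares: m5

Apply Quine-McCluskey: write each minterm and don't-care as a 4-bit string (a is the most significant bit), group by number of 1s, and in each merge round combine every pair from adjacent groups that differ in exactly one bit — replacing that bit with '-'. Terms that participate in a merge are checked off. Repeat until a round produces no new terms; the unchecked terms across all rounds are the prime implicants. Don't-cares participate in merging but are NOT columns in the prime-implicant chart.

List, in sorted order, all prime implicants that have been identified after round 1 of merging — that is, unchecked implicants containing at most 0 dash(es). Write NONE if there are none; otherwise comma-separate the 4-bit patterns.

1011

size-2^0 implicants → 0000(✓)  0001(✓)  0101(✓)  0110(✓)  0111(✓)  1000(✓)  1011  1101(✓)  1110(✓)
size-2^1 implicants → -000  -101  -110  0-01  000-  01-1  011-
Unchecked terms (primes): -000, -101, -110, 0-01, 000-, 01-1, 011-, 1011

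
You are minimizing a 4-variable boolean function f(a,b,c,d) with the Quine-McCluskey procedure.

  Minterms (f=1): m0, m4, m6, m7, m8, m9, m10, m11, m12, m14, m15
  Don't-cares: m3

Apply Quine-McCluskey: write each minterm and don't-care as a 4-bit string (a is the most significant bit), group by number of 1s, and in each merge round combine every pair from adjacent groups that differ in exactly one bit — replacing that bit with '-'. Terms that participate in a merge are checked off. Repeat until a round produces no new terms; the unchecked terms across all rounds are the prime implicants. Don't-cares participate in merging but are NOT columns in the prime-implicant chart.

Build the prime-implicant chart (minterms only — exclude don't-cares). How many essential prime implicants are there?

size-2^0 implicants → 0000(✓)  0011(✓)  0100(✓)  0110(✓)  0111(✓)  1000(✓)  1001(✓)  1010(✓)  1011(✓)  1100(✓)  1110(✓)  1111(✓)
size-2^1 implicants → -000(✓)  -011(✓)  -100(✓)  -110(✓)  -111(✓)  0-00(✓)  0-11(✓)  01-0(✓)  011-(✓)  1-00(✓)  1-10(✓)  1-11(✓)  10-0(✓)  10-1(✓)  100-(✓)  101-(✓)  11-0(✓)  111-(✓)
size-2^2 implicants → --00  --11  -1-0  -11-  1--0  1-1-  10--
Unchecked terms (primes): --00, --11, -1-0, -11-, 1--0, 1-1-, 10--
Minterm coverage:
  m0 ⊆ --00 [E]
  m4 ⊆ --00,-1-0
  m6 ⊆ -1-0,-11-
  m7 ⊆ --11,-11-
  m8 ⊆ --00,1--0,10--
  m9 ⊆ 10-- [E]
  m10 ⊆ 1--0,1-1-,10--
  m11 ⊆ --11,1-1-,10--
  m12 ⊆ --00,-1-0,1--0
  m14 ⊆ -1-0,-11-,1--0,1-1-
  m15 ⊆ --11,-11-,1-1-
E = {--00, 10--}

2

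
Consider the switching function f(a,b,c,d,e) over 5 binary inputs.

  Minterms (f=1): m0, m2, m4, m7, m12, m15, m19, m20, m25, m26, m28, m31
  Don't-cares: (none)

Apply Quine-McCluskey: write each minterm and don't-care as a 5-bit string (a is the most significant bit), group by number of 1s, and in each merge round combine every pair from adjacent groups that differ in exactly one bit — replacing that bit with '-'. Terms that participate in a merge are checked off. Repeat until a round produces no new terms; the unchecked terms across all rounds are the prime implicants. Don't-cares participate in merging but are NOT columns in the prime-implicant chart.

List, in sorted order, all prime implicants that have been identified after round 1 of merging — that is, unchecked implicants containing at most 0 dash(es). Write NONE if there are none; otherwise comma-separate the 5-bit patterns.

10011, 11001, 11010

Round 0: 00000✓ 00010✓ 00100✓ 00111✓ 01100✓ 01111✓ 10011 10100✓ 11001 11010 11100✓ 11111✓
Round 1: -0100✓ -1100✓ -1111 0-100✓ 0-111 00-00 000-0 1-100✓
Round 2: --100
PIs = {--100, -1111, 0-111, 00-00, 000-0, 10011, 11001, 11010}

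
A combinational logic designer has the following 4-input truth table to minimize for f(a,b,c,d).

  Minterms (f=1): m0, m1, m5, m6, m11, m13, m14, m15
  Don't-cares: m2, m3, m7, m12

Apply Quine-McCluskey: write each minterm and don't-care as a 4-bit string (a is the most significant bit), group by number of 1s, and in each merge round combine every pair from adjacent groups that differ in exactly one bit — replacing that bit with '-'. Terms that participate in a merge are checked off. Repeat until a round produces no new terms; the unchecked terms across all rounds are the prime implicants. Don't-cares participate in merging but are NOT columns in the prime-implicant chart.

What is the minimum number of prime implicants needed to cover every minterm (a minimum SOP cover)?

4

size-2^0 implicants → 0000(✓)  0001(✓)  0010(✓)  0011(✓)  0101(✓)  0110(✓)  0111(✓)  1011(✓)  1100(✓)  1101(✓)  1110(✓)  1111(✓)
size-2^1 implicants → -011(✓)  -101(✓)  -110(✓)  -111(✓)  0-01(✓)  0-10(✓)  0-11(✓)  00-0(✓)  00-1(✓)  000-(✓)  001-(✓)  01-1(✓)  011-(✓)  1-11(✓)  11-0(✓)  11-1(✓)  110-(✓)  111-(✓)
size-2^2 implicants → --11  -1-1  -11-  0--1  0-1-  00--  11--
Unchecked terms (primes): --11, -1-1, -11-, 0--1, 0-1-, 00--, 11--
Minterm coverage:
  m0 ⊆ 00-- [E]
  m1 ⊆ 0--1,00--
  m5 ⊆ -1-1,0--1
  m6 ⊆ -11-,0-1-
  m11 ⊆ --11 [E]
  m13 ⊆ -1-1,11--
  m14 ⊆ -11-,11--
  m15 ⊆ --11,-1-1,-11-,11--
E = {--11, 00--}
Petrick residual → -1-1, -11-
Cover = cd + bd + bc + a'b'  |cover|=4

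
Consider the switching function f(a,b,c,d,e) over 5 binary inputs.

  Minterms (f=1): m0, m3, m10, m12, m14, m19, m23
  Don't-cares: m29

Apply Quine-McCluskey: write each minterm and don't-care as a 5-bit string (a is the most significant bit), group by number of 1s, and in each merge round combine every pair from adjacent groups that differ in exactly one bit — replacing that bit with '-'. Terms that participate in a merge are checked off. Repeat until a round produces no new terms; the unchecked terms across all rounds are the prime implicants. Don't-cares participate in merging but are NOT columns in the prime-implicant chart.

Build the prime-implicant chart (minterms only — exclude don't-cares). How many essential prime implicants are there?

[col 0] 00000, 00011*, 01010*, 01100*, 01110*, 10011*, 10111*, 11101
[col 1] -0011, 01-10, 011-0, 10-11
Prime implicants: -0011, 00000, 01-10, 011-0, 10-11, 11101
PI chart (minterm → PIs covering it):
  0 | 00000  (sole → essential)
  3 | -0011  (sole → essential)
  10 | 01-10  (sole → essential)
  12 | 011-0  (sole → essential)
  14 | 01-10,011-0
  19 | -0011,10-11
  23 | 10-11  (sole → essential)
Essential prime implicants: -0011, 00000, 01-10, 011-0, 10-11

5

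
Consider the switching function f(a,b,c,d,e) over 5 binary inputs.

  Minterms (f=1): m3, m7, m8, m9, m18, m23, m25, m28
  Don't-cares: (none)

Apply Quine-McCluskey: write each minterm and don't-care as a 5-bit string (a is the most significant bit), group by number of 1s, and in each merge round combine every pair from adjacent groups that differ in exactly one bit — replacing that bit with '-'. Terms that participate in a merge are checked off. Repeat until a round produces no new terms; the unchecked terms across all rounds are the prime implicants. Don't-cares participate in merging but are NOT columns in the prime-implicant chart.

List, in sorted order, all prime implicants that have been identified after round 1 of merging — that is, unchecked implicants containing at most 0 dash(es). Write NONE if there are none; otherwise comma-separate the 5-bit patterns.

Round 0: 00011✓ 00111✓ 01000✓ 01001✓ 10010 10111✓ 11001✓ 11100
Round 1: -0111 -1001 00-11 0100-
PIs = {-0111, -1001, 00-11, 0100-, 10010, 11100}

10010, 11100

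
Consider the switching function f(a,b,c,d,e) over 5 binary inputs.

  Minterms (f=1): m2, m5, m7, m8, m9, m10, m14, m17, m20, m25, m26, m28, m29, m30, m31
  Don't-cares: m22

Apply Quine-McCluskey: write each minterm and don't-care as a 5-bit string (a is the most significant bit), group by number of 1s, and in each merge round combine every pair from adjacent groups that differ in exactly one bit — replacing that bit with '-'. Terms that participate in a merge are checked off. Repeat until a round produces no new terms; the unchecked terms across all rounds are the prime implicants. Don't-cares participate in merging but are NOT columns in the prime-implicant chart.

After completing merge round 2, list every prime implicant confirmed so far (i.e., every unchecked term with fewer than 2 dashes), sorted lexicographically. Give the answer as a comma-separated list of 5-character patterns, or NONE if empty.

-1001, 0-010, 001-1, 010-0, 0100-, 1-001, 11-01

size-2^0 implicants → 00010(✓)  00101(✓)  00111(✓)  01000(✓)  01001(✓)  01010(✓)  01110(✓)  10001(✓)  10100(✓)  10110(✓)  11001(✓)  11010(✓)  11100(✓)  11101(✓)  11110(✓)  11111(✓)
size-2^1 implicants → -1001  -1010(✓)  -1110(✓)  0-010  001-1  01-10(✓)  010-0  0100-  1-001  1-100(✓)  1-110(✓)  101-0(✓)  11-01  11-10(✓)  111-0(✓)  111-1(✓)  1110-(✓)  1111-(✓)
size-2^2 implicants → -1-10  1-1-0  111--
Unchecked terms (primes): -1-10, -1001, 0-010, 001-1, 010-0, 0100-, 1-001, 1-1-0, 11-01, 111--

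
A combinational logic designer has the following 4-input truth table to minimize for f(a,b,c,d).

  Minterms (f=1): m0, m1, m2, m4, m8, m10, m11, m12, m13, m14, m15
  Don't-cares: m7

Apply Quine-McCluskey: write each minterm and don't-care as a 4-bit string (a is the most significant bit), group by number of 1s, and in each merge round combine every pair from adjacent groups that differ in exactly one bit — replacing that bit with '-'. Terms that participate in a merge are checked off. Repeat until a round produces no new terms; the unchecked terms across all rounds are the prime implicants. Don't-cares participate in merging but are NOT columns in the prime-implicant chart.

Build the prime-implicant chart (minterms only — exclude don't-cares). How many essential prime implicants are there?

Round 0: 0000✓ 0001✓ 0010✓ 0100✓ 0111✓ 1000✓ 1010✓ 1011✓ 1100✓ 1101✓ 1110✓ 1111✓
Round 1: -000✓ -010✓ -100✓ -111 0-00✓ 00-0✓ 000- 1-00✓ 1-10✓ 1-11✓ 10-0✓ 101-✓ 11-0✓ 11-1✓ 110-✓ 111-✓
Round 2: --00 -0-0 1--0 1-1- 11--
PIs = {--00, -0-0, -111, 000-, 1--0, 1-1-, 11--}
Coverage chart:
  m0: --00,-0-0,000-
  m1: 000- ←essential
  m2: -0-0 ←essential
  m4: --00 ←essential
  m8: --00,-0-0,1--0
  m10: -0-0,1--0,1-1-
  m11: 1-1- ←essential
  m12: --00,1--0,11--
  m13: 11-- ←essential
  m14: 1--0,1-1-,11--
  m15: -111,1-1-,11--
Essential: --00, -0-0, 000-, 1-1-, 11--

5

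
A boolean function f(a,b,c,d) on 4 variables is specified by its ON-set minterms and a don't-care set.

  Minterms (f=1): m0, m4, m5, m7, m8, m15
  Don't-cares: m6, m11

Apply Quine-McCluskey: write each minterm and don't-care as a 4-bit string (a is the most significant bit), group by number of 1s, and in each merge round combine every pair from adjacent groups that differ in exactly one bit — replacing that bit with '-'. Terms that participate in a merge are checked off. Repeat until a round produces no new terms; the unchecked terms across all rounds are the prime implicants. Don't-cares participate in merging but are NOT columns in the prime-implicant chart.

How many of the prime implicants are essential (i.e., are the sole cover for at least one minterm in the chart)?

2

size-2^0 implicants → 0000(✓)  0100(✓)  0101(✓)  0110(✓)  0111(✓)  1000(✓)  1011(✓)  1111(✓)
size-2^1 implicants → -000  -111  0-00  01-0(✓)  01-1(✓)  010-(✓)  011-(✓)  1-11
size-2^2 implicants → 01--
Unchecked terms (primes): -000, -111, 0-00, 01--, 1-11
Minterm coverage:
  m0 ⊆ -000,0-00
  m4 ⊆ 0-00,01--
  m5 ⊆ 01-- [E]
  m7 ⊆ -111,01--
  m8 ⊆ -000 [E]
  m15 ⊆ -111,1-11
E = {-000, 01--}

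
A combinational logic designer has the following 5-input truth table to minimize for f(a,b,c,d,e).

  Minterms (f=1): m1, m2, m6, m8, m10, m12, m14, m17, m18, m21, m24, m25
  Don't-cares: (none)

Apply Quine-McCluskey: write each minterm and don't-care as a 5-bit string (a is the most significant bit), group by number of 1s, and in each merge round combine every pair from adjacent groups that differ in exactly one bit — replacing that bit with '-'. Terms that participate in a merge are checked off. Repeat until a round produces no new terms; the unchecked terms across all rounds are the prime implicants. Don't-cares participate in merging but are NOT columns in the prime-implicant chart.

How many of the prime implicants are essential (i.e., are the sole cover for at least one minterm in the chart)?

5

Round 0: 00001✓ 00010✓ 00110✓ 01000✓ 01010✓ 01100✓ 01110✓ 10001✓ 10010✓ 10101✓ 11000✓ 11001✓
Round 1: -0001 -0010 -1000 0-010✓ 0-110✓ 00-10✓ 01-00✓ 01-10✓ 010-0✓ 011-0✓ 1-001 10-01 1100-
Round 2: 0--10 01--0
PIs = {-0001, -0010, -1000, 0--10, 01--0, 1-001, 10-01, 1100-}
Coverage chart:
  m1: -0001 ←essential
  m2: -0010,0--10
  m6: 0--10 ←essential
  m8: -1000,01--0
  m10: 0--10,01--0
  m12: 01--0 ←essential
  m14: 0--10,01--0
  m17: -0001,1-001,10-01
  m18: -0010 ←essential
  m21: 10-01 ←essential
  m24: -1000,1100-
  m25: 1-001,1100-
Essential: -0001, -0010, 0--10, 01--0, 10-01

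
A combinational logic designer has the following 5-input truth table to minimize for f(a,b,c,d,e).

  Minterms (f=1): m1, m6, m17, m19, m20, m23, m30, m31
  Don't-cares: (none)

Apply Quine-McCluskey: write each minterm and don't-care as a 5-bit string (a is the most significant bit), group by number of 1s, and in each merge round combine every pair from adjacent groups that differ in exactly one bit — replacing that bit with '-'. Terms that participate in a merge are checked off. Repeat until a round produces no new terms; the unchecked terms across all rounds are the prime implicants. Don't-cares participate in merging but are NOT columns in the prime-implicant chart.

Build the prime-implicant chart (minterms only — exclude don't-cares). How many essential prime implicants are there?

[col 0] 00001*, 00110, 10001*, 10011*, 10100, 10111*, 11110*, 11111*
[col 1] -0001, 1-111, 10-11, 100-1, 1111-
Prime implicants: -0001, 00110, 1-111, 10-11, 100-1, 10100, 1111-
PI chart (minterm → PIs covering it):
  1 | -0001  (sole → essential)
  6 | 00110  (sole → essential)
  17 | -0001,100-1
  19 | 10-11,100-1
  20 | 10100  (sole → essential)
  23 | 1-111,10-11
  30 | 1111-  (sole → essential)
  31 | 1-111,1111-
Essential prime implicants: -0001, 00110, 10100, 1111-

4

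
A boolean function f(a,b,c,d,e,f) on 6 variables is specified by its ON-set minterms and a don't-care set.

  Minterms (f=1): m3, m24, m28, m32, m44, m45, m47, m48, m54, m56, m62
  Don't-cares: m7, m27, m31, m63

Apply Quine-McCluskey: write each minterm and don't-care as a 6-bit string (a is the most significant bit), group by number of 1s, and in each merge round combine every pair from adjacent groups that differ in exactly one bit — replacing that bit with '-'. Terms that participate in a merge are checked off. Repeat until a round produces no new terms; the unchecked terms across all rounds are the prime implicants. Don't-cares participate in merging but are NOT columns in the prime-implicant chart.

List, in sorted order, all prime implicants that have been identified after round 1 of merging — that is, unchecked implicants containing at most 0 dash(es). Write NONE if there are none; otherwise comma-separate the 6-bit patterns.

NONE

[col 0] 000011*, 000111*, 011000*, 011011*, 011100*, 011111*, 100000*, 101100*, 101101*, 101111*, 110000*, 110110*, 111000*, 111110*, 111111*
[col 1] -11000, -11111, 000-11, 011-00, 011-11, 1-0000, 1-1111, 1011-1, 10110-, 11-000, 11-110, 11111-
Prime implicants: -11000, -11111, 000-11, 011-00, 011-11, 1-0000, 1-1111, 1011-1, 10110-, 11-000, 11-110, 11111-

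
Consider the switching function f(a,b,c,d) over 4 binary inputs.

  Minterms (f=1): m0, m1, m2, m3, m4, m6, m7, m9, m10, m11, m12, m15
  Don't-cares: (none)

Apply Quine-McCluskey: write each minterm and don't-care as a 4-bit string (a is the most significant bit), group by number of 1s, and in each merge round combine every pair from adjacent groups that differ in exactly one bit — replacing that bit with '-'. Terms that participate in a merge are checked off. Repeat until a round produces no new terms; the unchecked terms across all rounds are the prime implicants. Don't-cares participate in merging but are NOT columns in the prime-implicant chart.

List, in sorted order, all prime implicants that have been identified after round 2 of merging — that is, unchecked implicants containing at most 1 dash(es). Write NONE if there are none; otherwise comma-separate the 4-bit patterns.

size-2^0 implicants → 0000(✓)  0001(✓)  0010(✓)  0011(✓)  0100(✓)  0110(✓)  0111(✓)  1001(✓)  1010(✓)  1011(✓)  1100(✓)  1111(✓)
size-2^1 implicants → -001(✓)  -010(✓)  -011(✓)  -100  -111(✓)  0-00(✓)  0-10(✓)  0-11(✓)  00-0(✓)  00-1(✓)  000-(✓)  001-(✓)  01-0(✓)  011-(✓)  1-11(✓)  10-1(✓)  101-(✓)
size-2^2 implicants → --11  -0-1  -01-  0--0  0-1-  00--
Unchecked terms (primes): --11, -0-1, -01-, -100, 0--0, 0-1-, 00--

-100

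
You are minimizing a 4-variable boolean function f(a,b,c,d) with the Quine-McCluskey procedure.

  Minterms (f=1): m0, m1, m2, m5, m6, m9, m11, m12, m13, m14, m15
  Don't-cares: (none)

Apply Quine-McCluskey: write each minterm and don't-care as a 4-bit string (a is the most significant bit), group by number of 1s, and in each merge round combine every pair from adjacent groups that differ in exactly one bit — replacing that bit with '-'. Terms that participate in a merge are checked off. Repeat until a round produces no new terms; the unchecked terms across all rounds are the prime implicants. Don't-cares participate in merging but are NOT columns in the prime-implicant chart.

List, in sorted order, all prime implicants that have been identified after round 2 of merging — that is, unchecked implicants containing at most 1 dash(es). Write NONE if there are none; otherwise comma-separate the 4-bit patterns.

-110, 0-10, 00-0, 000-

[col 0] 0000*, 0001*, 0010*, 0101*, 0110*, 1001*, 1011*, 1100*, 1101*, 1110*, 1111*
[col 1] -001*, -101*, -110, 0-01*, 0-10, 00-0, 000-, 1-01*, 1-11*, 10-1*, 11-0*, 11-1*, 110-*, 111-*
[col 2] --01, 1--1, 11--
Prime implicants: --01, -110, 0-10, 00-0, 000-, 1--1, 11--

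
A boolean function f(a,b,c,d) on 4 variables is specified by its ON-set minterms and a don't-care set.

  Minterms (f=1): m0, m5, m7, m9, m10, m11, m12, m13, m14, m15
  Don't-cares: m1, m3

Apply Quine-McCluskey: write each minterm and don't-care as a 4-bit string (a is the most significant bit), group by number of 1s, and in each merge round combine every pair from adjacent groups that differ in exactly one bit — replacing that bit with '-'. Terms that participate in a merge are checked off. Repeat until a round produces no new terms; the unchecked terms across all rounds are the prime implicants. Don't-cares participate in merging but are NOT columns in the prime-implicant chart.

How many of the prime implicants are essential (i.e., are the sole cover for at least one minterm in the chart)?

[col 0] 0000*, 0001*, 0011*, 0101*, 0111*, 1001*, 1010*, 1011*, 1100*, 1101*, 1110*, 1111*
[col 1] -001*, -011*, -101*, -111*, 0-01*, 0-11*, 00-1*, 000-, 01-1*, 1-01*, 1-10*, 1-11*, 10-1*, 101-*, 11-0*, 11-1*, 110-*, 111-*
[col 2] --01*, --11*, -0-1*, -1-1*, 0--1*, 1--1*, 1-1-, 11--
[col 3] ---1
Prime implicants: ---1, 000-, 1-1-, 11--
PI chart (minterm → PIs covering it):
  0 | 000-  (sole → essential)
  5 | ---1  (sole → essential)
  7 | ---1  (sole → essential)
  9 | ---1  (sole → essential)
  10 | 1-1-  (sole → essential)
  11 | ---1,1-1-
  12 | 11--  (sole → essential)
  13 | ---1,11--
  14 | 1-1-,11--
  15 | ---1,1-1-,11--
Essential prime implicants: ---1, 000-, 1-1-, 11--

4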